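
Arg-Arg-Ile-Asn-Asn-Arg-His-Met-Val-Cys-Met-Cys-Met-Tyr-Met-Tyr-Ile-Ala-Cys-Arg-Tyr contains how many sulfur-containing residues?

7

Cysteine (C, thiol) and methionine (M, thioether) are the two sulfur-containing amino acids.
Matching residues: Met8, Cys10, Met11, Cys12, Met13, Met15, Cys19.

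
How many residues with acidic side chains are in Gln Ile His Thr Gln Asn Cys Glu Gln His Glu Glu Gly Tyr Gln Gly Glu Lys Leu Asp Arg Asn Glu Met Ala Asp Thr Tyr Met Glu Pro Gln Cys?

The acidic residues are Asp (D) and Glu (E), whose side chains end in a carboxylate group.
Matching residues: Glu8, Glu11, Glu12, Glu17, Asp20, Glu23, Asp26, Glu30.

8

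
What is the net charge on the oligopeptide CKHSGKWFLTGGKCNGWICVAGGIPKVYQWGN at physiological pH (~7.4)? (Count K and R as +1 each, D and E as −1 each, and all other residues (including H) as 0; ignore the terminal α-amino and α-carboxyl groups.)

Positive (K, R): K2, K6, K13, K26 → +4.
Negative (D, E): none → −0.
Net charge = (+4) + (−0) = +4.

+4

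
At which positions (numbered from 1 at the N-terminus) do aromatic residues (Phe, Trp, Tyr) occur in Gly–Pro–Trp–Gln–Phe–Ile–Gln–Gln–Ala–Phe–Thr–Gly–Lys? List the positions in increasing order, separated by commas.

Matching residues: Trp3, Phe5, Phe10.

3, 5, 10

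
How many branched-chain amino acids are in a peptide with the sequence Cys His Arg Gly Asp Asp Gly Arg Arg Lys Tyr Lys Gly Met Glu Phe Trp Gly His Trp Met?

0

Valine (V), leucine (L), and isoleucine (I) are the branched-chain amino acids.
None of the 21 residues belong to this group.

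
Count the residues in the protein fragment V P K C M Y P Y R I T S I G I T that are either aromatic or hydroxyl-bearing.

5

Aromatic: F, W, Y. Hydroxyl-bearing: S, T, Y.
Aromatic residues here: Y6, Y8 (2).
Hydroxyl-bearing residues here: Y6, Y8, T11, S12, T16 (5).
Y is in both groups, so the 2 Y residues must not be double-counted.
Total = 2 + 5 − 2 = 5.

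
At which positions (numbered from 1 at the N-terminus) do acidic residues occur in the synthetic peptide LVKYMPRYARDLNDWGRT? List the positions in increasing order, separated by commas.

Aspartate (D) and glutamate (E) have carboxylic-acid side chains and are the acidic amino acids.
Matching residues: D11, D14.

11, 14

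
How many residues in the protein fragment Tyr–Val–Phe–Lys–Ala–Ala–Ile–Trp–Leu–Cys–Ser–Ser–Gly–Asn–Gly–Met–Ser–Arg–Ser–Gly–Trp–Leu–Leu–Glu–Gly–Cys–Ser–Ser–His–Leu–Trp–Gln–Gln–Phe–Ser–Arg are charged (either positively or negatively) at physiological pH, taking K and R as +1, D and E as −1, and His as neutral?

Charged side chains at pH ~7.4: K, R (positive); D, E (negative).
Matching residues: Lys4, Arg18, Glu24, Arg36.

4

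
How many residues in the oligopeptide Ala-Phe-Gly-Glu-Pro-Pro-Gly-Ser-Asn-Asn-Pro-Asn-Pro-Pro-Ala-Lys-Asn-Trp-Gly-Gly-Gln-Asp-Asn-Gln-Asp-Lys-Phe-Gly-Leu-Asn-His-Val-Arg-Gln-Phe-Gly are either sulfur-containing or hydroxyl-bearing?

Sulfur-containing: C, M. Hydroxyl-bearing: S, T, Y.
Sulfur-containing residues here: none (0).
Hydroxyl-bearing residues here: Ser8 (1).
The two groups share no amino acid, so total = 0 + 1 = 1.

1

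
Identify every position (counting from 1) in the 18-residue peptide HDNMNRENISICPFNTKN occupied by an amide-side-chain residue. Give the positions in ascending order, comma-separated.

The amide-side-chain residues are Asn (N) and Gln (Q).
Matching residues: N3, N5, N8, N15, N18.

3, 5, 8, 15, 18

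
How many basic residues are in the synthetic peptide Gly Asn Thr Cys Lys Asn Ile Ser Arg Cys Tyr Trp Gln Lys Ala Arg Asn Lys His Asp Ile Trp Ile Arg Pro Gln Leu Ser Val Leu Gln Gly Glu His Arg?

Lysine (K), arginine (R), and histidine (H) have basic, nitrogen-containing side chains.
Matching residues: Lys5, Arg9, Lys14, Arg16, Lys18, His19, Arg24, His34, Arg35.

9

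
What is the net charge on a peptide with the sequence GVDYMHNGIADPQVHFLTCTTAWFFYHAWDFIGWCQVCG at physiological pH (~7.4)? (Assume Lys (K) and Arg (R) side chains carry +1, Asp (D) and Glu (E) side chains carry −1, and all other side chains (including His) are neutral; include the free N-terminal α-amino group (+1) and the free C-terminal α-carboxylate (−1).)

-3

Positive (K, R): none → +0.
Negative (D, E): D3, D11, D30 → −3.
The N-terminus (+1) and C-terminus (−1) cancel.
Net charge = (+0) + (−3) = −3.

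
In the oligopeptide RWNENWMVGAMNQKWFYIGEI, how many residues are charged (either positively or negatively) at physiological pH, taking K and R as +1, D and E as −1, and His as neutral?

Charged side chains at pH ~7.4: K, R (positive); D, E (negative).
Matching residues: R1, E4, K14, E20.

4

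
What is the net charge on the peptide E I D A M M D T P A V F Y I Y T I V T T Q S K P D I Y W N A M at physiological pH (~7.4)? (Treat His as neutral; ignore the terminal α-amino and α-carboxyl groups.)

-3

Near pH 7.4, K and R contribute +1 each, D and E contribute −1 each, and every other side chain (His included, as stated) is uncharged.
Positive (K, R): K23 → +1.
Negative (D, E): E1, D3, D7, D25 → −4.
Net charge = (+1) + (−4) = −3.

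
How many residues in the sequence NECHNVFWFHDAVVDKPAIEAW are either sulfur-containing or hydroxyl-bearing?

1

Sulfur-containing: C, M. Hydroxyl-bearing: S, T, Y.
Sulfur-containing residues here: C3 (1).
Hydroxyl-bearing residues here: none (0).
The two groups share no amino acid, so total = 1 + 0 = 1.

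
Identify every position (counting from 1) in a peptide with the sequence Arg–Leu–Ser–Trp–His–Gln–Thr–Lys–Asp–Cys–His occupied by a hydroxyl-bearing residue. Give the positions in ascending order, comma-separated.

3, 7

S, T, and Y are the three residues with a side-chain hydroxyl.
Matching residues: Ser3, Thr7.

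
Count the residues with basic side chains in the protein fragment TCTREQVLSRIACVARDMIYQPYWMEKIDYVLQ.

4

K, R, and H are the three residues with basic side chains (ε-amine, guanidinium, and imidazole respectively).
Matching residues: R4, R10, R16, K27.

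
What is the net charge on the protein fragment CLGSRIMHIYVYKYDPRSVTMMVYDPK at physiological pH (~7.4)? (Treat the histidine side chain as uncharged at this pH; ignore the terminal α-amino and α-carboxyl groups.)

+2

The side chains ionized at physiological pH are Lys/Arg (+1) and Asp/Glu (−1); with His treated as neutral, nothing else contributes.
Positive (K, R): R5, K13, R17, K27 → +4.
Negative (D, E): D15, D25 → −2.
Net charge = (+4) + (−2) = +2.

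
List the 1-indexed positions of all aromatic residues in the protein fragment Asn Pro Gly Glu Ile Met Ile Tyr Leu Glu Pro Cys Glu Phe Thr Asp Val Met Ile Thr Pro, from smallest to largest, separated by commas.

8, 14

The aromatic amino acids are Phe (F, benzyl), Trp (W, indole), and Tyr (Y, phenol).
Matching residues: Tyr8, Phe14.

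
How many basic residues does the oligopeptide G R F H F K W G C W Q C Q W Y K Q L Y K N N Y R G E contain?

6

K, R, and H are the three residues with basic side chains (ε-amine, guanidinium, and imidazole respectively).
Matching residues: R2, H4, K6, K16, K20, R24.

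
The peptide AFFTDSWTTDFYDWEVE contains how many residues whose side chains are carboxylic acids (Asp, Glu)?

Matching residues: D5, D10, D13, E15, E17.

5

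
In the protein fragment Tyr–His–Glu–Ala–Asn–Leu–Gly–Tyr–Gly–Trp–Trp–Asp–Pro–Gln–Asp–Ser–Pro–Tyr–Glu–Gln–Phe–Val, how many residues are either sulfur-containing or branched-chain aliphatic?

Sulfur-containing: C, M. Branched-chain aliphatic: I, L, V.
Sulfur-containing residues here: none (0).
Branched-chain aliphatic residues here: Leu6, Val22 (2).
The two groups share no amino acid, so total = 0 + 2 = 2.

2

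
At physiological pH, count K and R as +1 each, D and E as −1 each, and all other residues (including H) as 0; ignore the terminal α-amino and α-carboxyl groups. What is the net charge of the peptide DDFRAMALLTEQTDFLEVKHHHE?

-4

Positive (K, R): R4, K19 → +2.
Negative (D, E): D1, D2, E11, D14, E17, E23 → −6.
Net charge = (+2) + (−6) = −4.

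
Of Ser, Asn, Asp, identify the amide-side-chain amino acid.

Only N (asparagine) and Q (glutamine) carry a side-chain carboxamide.
Of the listed options, only Asn belongs to this group.

Asn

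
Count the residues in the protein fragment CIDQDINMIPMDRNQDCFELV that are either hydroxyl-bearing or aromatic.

1

Hydroxyl-bearing: S, T, Y. Aromatic: F, W, Y.
Hydroxyl-bearing residues here: none (0).
Aromatic residues here: F18 (1).
(Y belongs to both groups, but none appear in this sequence.) Total = 0 + 1 = 1.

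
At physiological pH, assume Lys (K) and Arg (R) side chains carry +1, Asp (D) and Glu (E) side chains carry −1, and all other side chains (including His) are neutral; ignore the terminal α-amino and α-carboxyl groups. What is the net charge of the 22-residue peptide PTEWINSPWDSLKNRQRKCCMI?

Positive (K, R): K13, R15, R17, K18 → +4.
Negative (D, E): E3, D10 → −2.
Net charge = (+4) + (−2) = +2.

+2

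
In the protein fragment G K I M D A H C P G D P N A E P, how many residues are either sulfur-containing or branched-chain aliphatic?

3

Sulfur-containing: C, M. Branched-chain aliphatic: I, L, V.
Sulfur-containing residues here: M4, C8 (2).
Branched-chain aliphatic residues here: I3 (1).
The two groups share no amino acid, so total = 2 + 1 = 3.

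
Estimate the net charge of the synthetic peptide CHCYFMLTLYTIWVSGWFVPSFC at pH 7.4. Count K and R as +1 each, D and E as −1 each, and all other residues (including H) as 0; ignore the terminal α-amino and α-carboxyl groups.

Positive (K, R): none → +0.
Negative (D, E): none → −0.
Net charge = (+0) + (−0) = 0.

0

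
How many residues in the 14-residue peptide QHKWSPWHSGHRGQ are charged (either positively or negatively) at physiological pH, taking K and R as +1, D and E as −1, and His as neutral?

2

Charged side chains at pH ~7.4: K, R (positive); D, E (negative).
Matching residues: K3, R12.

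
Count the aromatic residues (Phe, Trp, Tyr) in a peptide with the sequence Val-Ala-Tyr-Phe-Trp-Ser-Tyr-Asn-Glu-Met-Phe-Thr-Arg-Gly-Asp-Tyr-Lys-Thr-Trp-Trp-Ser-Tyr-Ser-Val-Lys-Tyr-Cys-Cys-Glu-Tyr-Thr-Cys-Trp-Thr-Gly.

12

Matching residues: Tyr3, Phe4, Trp5, Tyr7, Phe11, Tyr16, Trp19, Trp20, Tyr22, Tyr26, Tyr30, Trp33.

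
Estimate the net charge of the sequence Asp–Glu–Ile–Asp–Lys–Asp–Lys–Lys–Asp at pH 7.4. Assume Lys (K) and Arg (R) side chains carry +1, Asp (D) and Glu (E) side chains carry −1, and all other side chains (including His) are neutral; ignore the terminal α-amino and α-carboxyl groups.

Positive (K, R): Lys5, Lys7, Lys8 → +3.
Negative (D, E): Asp1, Glu2, Asp4, Asp6, Asp9 → −5.
Net charge = (+3) + (−5) = −2.

-2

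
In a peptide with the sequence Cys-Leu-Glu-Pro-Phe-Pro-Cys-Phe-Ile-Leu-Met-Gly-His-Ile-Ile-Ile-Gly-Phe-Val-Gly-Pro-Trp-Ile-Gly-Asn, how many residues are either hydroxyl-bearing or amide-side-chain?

Hydroxyl-bearing: S, T, Y. Amide-side-chain: N, Q.
Hydroxyl-bearing residues here: none (0).
Amide-side-chain residues here: Asn25 (1).
The two groups share no amino acid, so total = 0 + 1 = 1.

1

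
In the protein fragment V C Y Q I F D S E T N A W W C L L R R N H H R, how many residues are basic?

K, R, and H are the three residues with basic side chains (ε-amine, guanidinium, and imidazole respectively).
Matching residues: R18, R19, H21, H22, R23.

5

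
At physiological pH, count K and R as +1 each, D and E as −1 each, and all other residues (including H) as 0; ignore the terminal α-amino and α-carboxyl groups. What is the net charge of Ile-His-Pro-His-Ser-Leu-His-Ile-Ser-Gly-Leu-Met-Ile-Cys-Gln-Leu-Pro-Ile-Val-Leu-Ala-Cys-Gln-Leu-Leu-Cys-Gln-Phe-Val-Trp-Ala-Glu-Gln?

-1

Positive (K, R): none → +0.
Negative (D, E): Glu32 → −1.
Net charge = (+0) + (−1) = −1.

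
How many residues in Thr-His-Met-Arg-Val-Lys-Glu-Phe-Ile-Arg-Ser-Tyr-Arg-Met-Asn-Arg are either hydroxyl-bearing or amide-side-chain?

Hydroxyl-bearing: S, T, Y. Amide-side-chain: N, Q.
Hydroxyl-bearing residues here: Thr1, Ser11, Tyr12 (3).
Amide-side-chain residues here: Asn15 (1).
The two groups share no amino acid, so total = 3 + 1 = 4.

4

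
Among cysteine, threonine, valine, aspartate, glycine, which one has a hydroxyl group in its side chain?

Serine (S), threonine (T), and tyrosine (Y) each carry a hydroxyl group on the side chain.
Of the listed options, only threonine belongs to this group.

threonine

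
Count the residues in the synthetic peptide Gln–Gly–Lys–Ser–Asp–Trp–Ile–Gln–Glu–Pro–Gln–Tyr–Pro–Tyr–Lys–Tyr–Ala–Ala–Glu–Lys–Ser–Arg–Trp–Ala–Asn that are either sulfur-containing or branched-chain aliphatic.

1

Sulfur-containing: C, M. Branched-chain aliphatic: I, L, V.
Sulfur-containing residues here: none (0).
Branched-chain aliphatic residues here: Ile7 (1).
The two groups share no amino acid, so total = 0 + 1 = 1.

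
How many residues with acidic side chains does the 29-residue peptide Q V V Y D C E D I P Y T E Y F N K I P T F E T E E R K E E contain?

9

The acidic residues are Asp (D) and Glu (E), whose side chains end in a carboxylate group.
Matching residues: D5, E7, D8, E13, E22, E24, E25, E28, E29.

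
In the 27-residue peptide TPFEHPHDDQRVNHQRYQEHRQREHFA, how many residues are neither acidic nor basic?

Acidic: D, E. Basic: K, R, H. All other residues are neither.
Matching residues: T1, P2, F3, P6, Q10, V12, N13, Q15, Y17, Q18, Q22, F26, A27.

13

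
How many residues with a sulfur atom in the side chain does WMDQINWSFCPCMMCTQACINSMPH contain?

8

Only Cys (C) and Met (M) have a sulfur atom in the side chain.
Matching residues: M2, C10, C12, M13, M14, C15, C19, M23.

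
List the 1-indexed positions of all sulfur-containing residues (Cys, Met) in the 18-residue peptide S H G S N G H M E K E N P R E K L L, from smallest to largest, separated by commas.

Matching residues: M8.

8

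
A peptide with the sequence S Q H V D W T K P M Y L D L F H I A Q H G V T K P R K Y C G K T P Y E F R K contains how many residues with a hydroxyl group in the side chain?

S, T, and Y are the three residues with a side-chain hydroxyl.
Matching residues: S1, T7, Y11, T23, Y28, T32, Y34.

7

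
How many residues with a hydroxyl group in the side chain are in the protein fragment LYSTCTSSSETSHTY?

The –OH-bearing residues are Ser, Thr (aliphatic alcohols), and Tyr (phenol).
Matching residues: Y2, S3, T4, T6, S7, S8, S9, T11, S12, T14, Y15.

11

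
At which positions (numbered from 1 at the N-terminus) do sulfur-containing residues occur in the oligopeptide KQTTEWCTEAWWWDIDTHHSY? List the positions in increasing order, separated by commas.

7

Cysteine (C, thiol) and methionine (M, thioether) are the two sulfur-containing amino acids.
Matching residues: C7.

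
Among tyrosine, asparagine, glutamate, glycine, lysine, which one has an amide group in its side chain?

asparagine

Asparagine (N) and glutamine (Q) have uncharged amide side chains.
Of the listed options, only asparagine belongs to this group.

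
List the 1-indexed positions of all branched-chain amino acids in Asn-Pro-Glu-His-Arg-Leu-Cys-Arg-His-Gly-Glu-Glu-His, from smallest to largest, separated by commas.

6

Valine (V), leucine (L), and isoleucine (I) are the branched-chain amino acids.
Matching residues: Leu6.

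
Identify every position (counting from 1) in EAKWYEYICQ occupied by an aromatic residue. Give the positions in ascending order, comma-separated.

Phenylalanine (F), tryptophan (W), and tyrosine (Y) have aromatic ring side chains.
Matching residues: W4, Y5, Y7.

4, 5, 7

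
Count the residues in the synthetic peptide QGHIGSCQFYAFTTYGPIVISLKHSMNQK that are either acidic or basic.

Acidic: D, E. Basic: H, K, R.
Acidic residues here: none (0).
Basic residues here: H3, K23, H24, K29 (4).
The two groups share no amino acid, so total = 0 + 4 = 4.

4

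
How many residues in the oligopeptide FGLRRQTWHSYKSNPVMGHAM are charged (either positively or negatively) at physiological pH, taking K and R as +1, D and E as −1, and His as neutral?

3

Charged side chains at pH ~7.4: K, R (positive); D, E (negative).
Matching residues: R4, R5, K12.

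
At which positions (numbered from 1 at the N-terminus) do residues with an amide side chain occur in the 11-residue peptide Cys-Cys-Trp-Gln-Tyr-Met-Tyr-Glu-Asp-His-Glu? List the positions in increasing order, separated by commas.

4

Only N (asparagine) and Q (glutamine) carry a side-chain carboxamide.
Matching residues: Gln4.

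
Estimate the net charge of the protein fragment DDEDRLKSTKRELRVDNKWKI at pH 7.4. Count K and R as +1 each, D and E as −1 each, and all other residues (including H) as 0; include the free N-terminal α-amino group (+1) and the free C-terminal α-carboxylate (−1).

+1

Positive (K, R): R5, K7, K10, R11, R14, K18, K20 → +7.
Negative (D, E): D1, D2, E3, D4, E12, D16 → −6.
The N-terminus (+1) and C-terminus (−1) cancel.
Net charge = (+7) + (−6) = +1.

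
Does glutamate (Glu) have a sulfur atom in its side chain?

No

Only Cys (C) and Met (M) have a sulfur atom in the side chain.
Glutamate is not in this group.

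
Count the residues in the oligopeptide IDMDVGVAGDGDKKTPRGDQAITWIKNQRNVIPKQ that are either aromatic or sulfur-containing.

Aromatic: F, W, Y. Sulfur-containing: C, M.
Aromatic residues here: W24 (1).
Sulfur-containing residues here: M3 (1).
The two groups share no amino acid, so total = 1 + 1 = 2.

2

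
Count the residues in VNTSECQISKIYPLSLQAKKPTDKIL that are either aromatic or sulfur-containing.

Aromatic: F, W, Y. Sulfur-containing: C, M.
Aromatic residues here: Y12 (1).
Sulfur-containing residues here: C6 (1).
The two groups share no amino acid, so total = 1 + 1 = 2.

2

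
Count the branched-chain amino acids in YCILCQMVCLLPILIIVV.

11

V, L, and I make up the branched-chain aliphatic group.
Matching residues: I3, L4, V8, L10, L11, I13, L14, I15, I16, V17, V18.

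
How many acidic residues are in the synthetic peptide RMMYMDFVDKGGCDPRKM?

3

Aspartate (D) and glutamate (E) have carboxylic-acid side chains and are the acidic amino acids.
Matching residues: D6, D9, D14.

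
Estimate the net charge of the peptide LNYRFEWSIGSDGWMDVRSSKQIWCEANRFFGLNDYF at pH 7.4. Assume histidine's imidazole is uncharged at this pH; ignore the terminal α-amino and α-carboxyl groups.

At pH ~7.4 the Lys and Arg side chains are protonated (+1), the Asp and Glu side chains are deprotonated (−1), and with His taken as neutral all other side chains carry no charge.
Positive (K, R): R4, R18, K21, R29 → +4.
Negative (D, E): E6, D12, D16, E26, D35 → −5.
Net charge = (+4) + (−5) = −1.

-1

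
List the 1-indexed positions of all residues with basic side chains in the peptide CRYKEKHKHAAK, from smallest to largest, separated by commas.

The basic amino acids are Lys (K), Arg (R), and His (H).
Matching residues: R2, K4, K6, H7, K8, H9, K12.

2, 4, 6, 7, 8, 9, 12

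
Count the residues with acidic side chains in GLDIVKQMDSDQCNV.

The acidic residues are Asp (D) and Glu (E), whose side chains end in a carboxylate group.
Matching residues: D3, D9, D11.

3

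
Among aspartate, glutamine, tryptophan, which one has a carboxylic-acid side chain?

aspartate

Only D (aspartate) and E (glutamate) carry a side-chain carboxylic acid.
Of the listed options, only aspartate belongs to this group.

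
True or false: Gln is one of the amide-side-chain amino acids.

True

Asparagine (N) and glutamine (Q) have uncharged amide side chains.
Glutamine is in this group.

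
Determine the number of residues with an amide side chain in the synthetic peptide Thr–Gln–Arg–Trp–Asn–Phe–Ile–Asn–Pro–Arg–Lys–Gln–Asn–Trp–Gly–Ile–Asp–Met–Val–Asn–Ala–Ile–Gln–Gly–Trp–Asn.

8

The amide-side-chain residues are Asn (N) and Gln (Q).
Matching residues: Gln2, Asn5, Asn8, Gln12, Asn13, Asn20, Gln23, Asn26.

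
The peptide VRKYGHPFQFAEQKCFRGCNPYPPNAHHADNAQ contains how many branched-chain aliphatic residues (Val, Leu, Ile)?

Matching residues: V1.

1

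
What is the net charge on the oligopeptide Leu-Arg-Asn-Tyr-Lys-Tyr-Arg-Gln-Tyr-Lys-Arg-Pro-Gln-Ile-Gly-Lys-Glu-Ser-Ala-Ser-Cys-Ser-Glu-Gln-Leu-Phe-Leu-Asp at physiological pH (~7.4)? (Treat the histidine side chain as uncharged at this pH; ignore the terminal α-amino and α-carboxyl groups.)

Near pH 7.4, K and R contribute +1 each, D and E contribute −1 each, and every other side chain (His included, as stated) is uncharged.
Positive (K, R): Arg2, Lys5, Arg7, Lys10, Arg11, Lys16 → +6.
Negative (D, E): Glu17, Glu23, Asp28 → −3.
Net charge = (+6) + (−3) = +3.

+3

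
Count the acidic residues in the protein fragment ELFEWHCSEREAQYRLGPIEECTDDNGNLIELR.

9

Only D (aspartate) and E (glutamate) carry a side-chain carboxylic acid.
Matching residues: E1, E4, E9, E11, E20, E21, D24, D25, E31.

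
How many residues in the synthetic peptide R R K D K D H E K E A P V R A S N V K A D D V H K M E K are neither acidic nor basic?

Acidic: D, E. Basic: K, R, H. All other residues are neither.
Matching residues: A11, P12, V13, A15, S16, N17, V18, A20, V23, M26.

10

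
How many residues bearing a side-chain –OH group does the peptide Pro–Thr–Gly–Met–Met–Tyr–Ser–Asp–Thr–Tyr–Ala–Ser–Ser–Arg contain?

S, T, and Y are the three residues with a side-chain hydroxyl.
Matching residues: Thr2, Tyr6, Ser7, Thr9, Tyr10, Ser12, Ser13.

7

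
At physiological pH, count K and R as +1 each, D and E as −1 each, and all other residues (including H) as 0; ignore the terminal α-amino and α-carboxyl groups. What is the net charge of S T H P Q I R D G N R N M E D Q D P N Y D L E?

-4

Positive (K, R): R7, R11 → +2.
Negative (D, E): D8, E14, D15, D17, D21, E23 → −6.
Net charge = (+2) + (−6) = −4.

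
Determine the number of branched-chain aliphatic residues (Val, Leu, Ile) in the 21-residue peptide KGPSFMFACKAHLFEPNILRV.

4

Matching residues: L13, I18, L19, V21.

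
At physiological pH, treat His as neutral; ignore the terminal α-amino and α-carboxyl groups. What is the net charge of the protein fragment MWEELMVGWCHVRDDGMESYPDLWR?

At pH ~7.4 the Lys and Arg side chains are protonated (+1), the Asp and Glu side chains are deprotonated (−1), and with His taken as neutral all other side chains carry no charge.
Positive (K, R): R13, R25 → +2.
Negative (D, E): E3, E4, D14, D15, E18, D22 → −6.
Net charge = (+2) + (−6) = −4.

-4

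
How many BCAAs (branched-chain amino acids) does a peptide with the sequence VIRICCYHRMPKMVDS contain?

V, L, and I make up the branched-chain aliphatic group.
Matching residues: V1, I2, I4, V14.

4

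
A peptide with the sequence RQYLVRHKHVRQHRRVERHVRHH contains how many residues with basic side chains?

14

Lysine (K), arginine (R), and histidine (H) have basic, nitrogen-containing side chains.
Matching residues: R1, R6, H7, K8, H9, R11, H13, R14, R15, R18, H19, R21, H22, H23.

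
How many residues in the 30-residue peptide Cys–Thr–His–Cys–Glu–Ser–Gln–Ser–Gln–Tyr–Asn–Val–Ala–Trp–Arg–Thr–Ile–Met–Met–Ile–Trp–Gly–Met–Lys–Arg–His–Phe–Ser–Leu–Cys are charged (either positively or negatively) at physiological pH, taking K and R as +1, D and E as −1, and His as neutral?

Charged side chains at pH ~7.4: K, R (positive); D, E (negative).
Matching residues: Glu5, Arg15, Lys24, Arg25.

4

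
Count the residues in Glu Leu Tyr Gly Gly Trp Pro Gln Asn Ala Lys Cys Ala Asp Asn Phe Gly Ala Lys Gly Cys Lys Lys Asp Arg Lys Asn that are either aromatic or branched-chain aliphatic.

4

Aromatic: F, W, Y. Branched-chain aliphatic: I, L, V.
Aromatic residues here: Tyr3, Trp6, Phe16 (3).
Branched-chain aliphatic residues here: Leu2 (1).
The two groups share no amino acid, so total = 3 + 1 = 4.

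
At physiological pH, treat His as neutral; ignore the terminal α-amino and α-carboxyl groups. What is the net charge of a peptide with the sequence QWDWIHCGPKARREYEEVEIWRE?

At pH ~7.4 the Lys and Arg side chains are protonated (+1), the Asp and Glu side chains are deprotonated (−1), and with His taken as neutral all other side chains carry no charge.
Positive (K, R): K10, R12, R13, R22 → +4.
Negative (D, E): D3, E14, E16, E17, E19, E23 → −6.
Net charge = (+4) + (−6) = −2.

-2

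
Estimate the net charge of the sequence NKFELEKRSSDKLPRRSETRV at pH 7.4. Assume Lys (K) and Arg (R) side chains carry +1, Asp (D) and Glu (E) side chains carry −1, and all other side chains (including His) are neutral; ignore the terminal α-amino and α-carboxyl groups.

+3

Positive (K, R): K2, K7, R8, K12, R15, R16, R20 → +7.
Negative (D, E): E4, E6, D11, E18 → −4.
Net charge = (+7) + (−4) = +3.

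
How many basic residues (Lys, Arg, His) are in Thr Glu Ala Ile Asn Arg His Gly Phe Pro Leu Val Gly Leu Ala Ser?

Matching residues: Arg6, His7.

2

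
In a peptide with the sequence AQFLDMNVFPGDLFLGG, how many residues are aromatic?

The aromatic amino acids are Phe (F, benzyl), Trp (W, indole), and Tyr (Y, phenol).
Matching residues: F3, F9, F14.

3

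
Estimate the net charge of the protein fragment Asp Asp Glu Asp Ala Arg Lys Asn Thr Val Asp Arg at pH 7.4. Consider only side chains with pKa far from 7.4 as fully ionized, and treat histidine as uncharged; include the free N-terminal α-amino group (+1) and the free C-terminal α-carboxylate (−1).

At pH ~7.4 the Lys and Arg side chains are protonated (+1), the Asp and Glu side chains are deprotonated (−1), and with His taken as neutral all other side chains carry no charge.
Positive (K, R): Arg6, Lys7, Arg12 → +3.
Negative (D, E): Asp1, Asp2, Glu3, Asp4, Asp11 → −5.
The N-terminus (+1) and C-terminus (−1) cancel.
Net charge = (+3) + (−5) = −2.

-2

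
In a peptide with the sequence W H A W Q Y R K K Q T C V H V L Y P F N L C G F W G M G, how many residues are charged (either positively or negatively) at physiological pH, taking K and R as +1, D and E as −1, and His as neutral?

Charged side chains at pH ~7.4: K, R (positive); D, E (negative).
Matching residues: R7, K8, K9.

3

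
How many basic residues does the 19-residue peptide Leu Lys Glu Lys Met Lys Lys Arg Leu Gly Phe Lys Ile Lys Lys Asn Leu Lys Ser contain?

The basic amino acids are Lys (K), Arg (R), and His (H).
Matching residues: Lys2, Lys4, Lys6, Lys7, Arg8, Lys12, Lys14, Lys15, Lys18.

9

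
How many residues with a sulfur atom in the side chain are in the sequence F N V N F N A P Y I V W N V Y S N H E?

Cysteine (C, thiol) and methionine (M, thioether) are the two sulfur-containing amino acids.
None of the 19 residues belong to this group.

0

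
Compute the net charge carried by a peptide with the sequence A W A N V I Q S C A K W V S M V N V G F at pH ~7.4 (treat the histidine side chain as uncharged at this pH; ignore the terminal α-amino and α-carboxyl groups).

+1

The side chains ionized at physiological pH are Lys/Arg (+1) and Asp/Glu (−1); with His treated as neutral, nothing else contributes.
Positive (K, R): K11 → +1.
Negative (D, E): none → −0.
Net charge = (+1) + (−0) = +1.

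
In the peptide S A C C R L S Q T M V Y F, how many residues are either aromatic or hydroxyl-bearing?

Aromatic: F, W, Y. Hydroxyl-bearing: S, T, Y.
Aromatic residues here: Y12, F13 (2).
Hydroxyl-bearing residues here: S1, S7, T9, Y12 (4).
Y is in both groups, so the 1 Y residue must not be double-counted.
Total = 2 + 4 − 1 = 5.

5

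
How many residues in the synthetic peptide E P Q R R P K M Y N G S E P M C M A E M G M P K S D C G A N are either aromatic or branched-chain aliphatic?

1

Aromatic: F, W, Y. Branched-chain aliphatic: I, L, V.
Aromatic residues here: Y9 (1).
Branched-chain aliphatic residues here: none (0).
The two groups share no amino acid, so total = 1 + 0 = 1.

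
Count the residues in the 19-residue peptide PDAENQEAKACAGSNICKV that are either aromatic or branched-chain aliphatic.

Aromatic: F, W, Y. Branched-chain aliphatic: I, L, V.
Aromatic residues here: none (0).
Branched-chain aliphatic residues here: I16, V19 (2).
The two groups share no amino acid, so total = 0 + 2 = 2.

2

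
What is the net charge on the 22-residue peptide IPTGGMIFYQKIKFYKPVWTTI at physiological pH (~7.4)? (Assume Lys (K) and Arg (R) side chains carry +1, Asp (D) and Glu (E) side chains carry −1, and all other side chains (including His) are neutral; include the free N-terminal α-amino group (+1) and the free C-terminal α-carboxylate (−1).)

Positive (K, R): K11, K13, K16 → +3.
Negative (D, E): none → −0.
The N-terminus (+1) and C-terminus (−1) cancel.
Net charge = (+3) + (−0) = +3.

+3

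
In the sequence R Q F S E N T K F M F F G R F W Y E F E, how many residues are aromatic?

8

Phenylalanine (F), tryptophan (W), and tyrosine (Y) have aromatic ring side chains.
Matching residues: F3, F9, F11, F12, F15, W16, Y17, F19.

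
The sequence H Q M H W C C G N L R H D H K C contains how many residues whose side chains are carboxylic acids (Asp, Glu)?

Matching residues: D13.

1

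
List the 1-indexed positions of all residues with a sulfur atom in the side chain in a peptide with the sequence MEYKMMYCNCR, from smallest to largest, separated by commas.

Cysteine (C, thiol) and methionine (M, thioether) are the two sulfur-containing amino acids.
Matching residues: M1, M5, M6, C8, C10.

1, 5, 6, 8, 10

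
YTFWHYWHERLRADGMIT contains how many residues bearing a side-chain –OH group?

4

Serine (S), threonine (T), and tyrosine (Y) each carry a hydroxyl group on the side chain.
Matching residues: Y1, T2, Y6, T18.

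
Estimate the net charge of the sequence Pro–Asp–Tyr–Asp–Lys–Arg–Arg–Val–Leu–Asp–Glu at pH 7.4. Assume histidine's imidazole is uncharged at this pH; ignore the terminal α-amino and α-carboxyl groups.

-1

The side chains ionized at physiological pH are Lys/Arg (+1) and Asp/Glu (−1); with His treated as neutral, nothing else contributes.
Positive (K, R): Lys5, Arg6, Arg7 → +3.
Negative (D, E): Asp2, Asp4, Asp10, Glu11 → −4.
Net charge = (+3) + (−4) = −1.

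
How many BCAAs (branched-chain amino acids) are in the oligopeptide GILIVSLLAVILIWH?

Valine (V), leucine (L), and isoleucine (I) are the branched-chain amino acids.
Matching residues: I2, L3, I4, V5, L7, L8, V10, I11, L12, I13.

10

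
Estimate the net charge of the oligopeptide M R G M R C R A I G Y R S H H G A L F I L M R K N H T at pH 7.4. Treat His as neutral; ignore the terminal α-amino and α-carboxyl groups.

+6

At pH ~7.4 the Lys and Arg side chains are protonated (+1), the Asp and Glu side chains are deprotonated (−1), and with His taken as neutral all other side chains carry no charge.
Positive (K, R): R2, R5, R7, R12, R23, K24 → +6.
Negative (D, E): none → −0.
Net charge = (+6) + (−0) = +6.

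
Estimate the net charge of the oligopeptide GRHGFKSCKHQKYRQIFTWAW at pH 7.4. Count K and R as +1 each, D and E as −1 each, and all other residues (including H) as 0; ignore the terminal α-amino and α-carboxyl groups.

Positive (K, R): R2, K6, K9, K12, R14 → +5.
Negative (D, E): none → −0.
Net charge = (+5) + (−0) = +5.

+5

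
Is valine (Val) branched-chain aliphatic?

Yes

The BCAAs are Val, Leu, and Ile — aliphatic side chains with a branch point.
Valine is in this group.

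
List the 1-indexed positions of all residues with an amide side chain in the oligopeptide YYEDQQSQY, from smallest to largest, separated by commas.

5, 6, 8

Only N (asparagine) and Q (glutamine) carry a side-chain carboxamide.
Matching residues: Q5, Q6, Q8.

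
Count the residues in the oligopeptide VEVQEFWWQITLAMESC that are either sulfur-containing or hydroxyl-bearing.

4

Sulfur-containing: C, M. Hydroxyl-bearing: S, T, Y.
Sulfur-containing residues here: M14, C17 (2).
Hydroxyl-bearing residues here: T11, S16 (2).
The two groups share no amino acid, so total = 2 + 2 = 4.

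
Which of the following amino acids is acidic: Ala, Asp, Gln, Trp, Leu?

Asp

Aspartate (D) and glutamate (E) have carboxylic-acid side chains and are the acidic amino acids.
Of the listed options, only Asp belongs to this group.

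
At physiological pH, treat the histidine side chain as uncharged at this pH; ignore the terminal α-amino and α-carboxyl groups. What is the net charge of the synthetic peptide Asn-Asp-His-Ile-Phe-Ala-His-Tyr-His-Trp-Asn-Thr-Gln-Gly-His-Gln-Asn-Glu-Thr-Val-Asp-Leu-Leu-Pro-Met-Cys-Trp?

-3

Near pH 7.4, K and R contribute +1 each, D and E contribute −1 each, and every other side chain (His included, as stated) is uncharged.
Positive (K, R): none → +0.
Negative (D, E): Asp2, Glu18, Asp21 → −3.
Net charge = (+0) + (−3) = −3.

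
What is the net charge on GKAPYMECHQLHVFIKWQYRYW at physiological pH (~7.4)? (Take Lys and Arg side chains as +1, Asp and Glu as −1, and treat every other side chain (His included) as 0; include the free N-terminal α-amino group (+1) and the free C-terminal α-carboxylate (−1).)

+2

Positive (K, R): K2, K16, R20 → +3.
Negative (D, E): E7 → −1.
The N-terminus (+1) and C-terminus (−1) cancel.
Net charge = (+3) + (−1) = +2.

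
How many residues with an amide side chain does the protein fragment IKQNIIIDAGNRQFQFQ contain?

Asparagine (N) and glutamine (Q) have uncharged amide side chains.
Matching residues: Q3, N4, N11, Q13, Q15, Q17.

6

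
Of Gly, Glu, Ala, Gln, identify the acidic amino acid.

Only D (aspartate) and E (glutamate) carry a side-chain carboxylic acid.
Of the listed options, only Glu belongs to this group.

Glu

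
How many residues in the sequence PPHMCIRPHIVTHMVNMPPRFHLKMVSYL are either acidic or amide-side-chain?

1

Acidic: D, E. Amide-side-chain: N, Q.
Acidic residues here: none (0).
Amide-side-chain residues here: N16 (1).
The two groups share no amino acid, so total = 0 + 1 = 1.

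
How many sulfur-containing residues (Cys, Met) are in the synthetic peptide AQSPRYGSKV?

0

None of the 10 residues belong to this group.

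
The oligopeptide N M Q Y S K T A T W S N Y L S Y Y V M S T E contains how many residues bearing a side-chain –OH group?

The –OH-bearing residues are Ser, Thr (aliphatic alcohols), and Tyr (phenol).
Matching residues: Y4, S5, T7, T9, S11, Y13, S15, Y16, Y17, S20, T21.

11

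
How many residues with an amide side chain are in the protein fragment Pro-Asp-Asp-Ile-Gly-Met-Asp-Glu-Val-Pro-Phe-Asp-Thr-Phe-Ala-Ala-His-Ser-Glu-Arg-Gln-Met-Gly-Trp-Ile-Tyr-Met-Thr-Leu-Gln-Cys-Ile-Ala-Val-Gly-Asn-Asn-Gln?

Asparagine (N) and glutamine (Q) have uncharged amide side chains.
Matching residues: Gln21, Gln30, Asn36, Asn37, Gln38.

5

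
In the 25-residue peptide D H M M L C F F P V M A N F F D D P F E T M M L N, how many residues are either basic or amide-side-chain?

Basic: H, K, R. Amide-side-chain: N, Q.
Basic residues here: H2 (1).
Amide-side-chain residues here: N13, N25 (2).
The two groups share no amino acid, so total = 1 + 2 = 3.

3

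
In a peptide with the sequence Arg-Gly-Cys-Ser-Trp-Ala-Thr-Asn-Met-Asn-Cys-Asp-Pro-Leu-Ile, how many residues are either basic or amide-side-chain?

3

Basic: H, K, R. Amide-side-chain: N, Q.
Basic residues here: Arg1 (1).
Amide-side-chain residues here: Asn8, Asn10 (2).
The two groups share no amino acid, so total = 1 + 2 = 3.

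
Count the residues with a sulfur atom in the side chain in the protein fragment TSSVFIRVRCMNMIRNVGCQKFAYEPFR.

Cysteine (C, thiol) and methionine (M, thioether) are the two sulfur-containing amino acids.
Matching residues: C10, M11, M13, C19.

4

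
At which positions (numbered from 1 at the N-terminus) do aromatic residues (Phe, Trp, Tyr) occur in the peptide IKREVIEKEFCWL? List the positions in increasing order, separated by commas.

10, 12

Matching residues: F10, W12.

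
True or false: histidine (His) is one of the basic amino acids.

The basic amino acids are Lys (K), Arg (R), and His (H).
Histidine is in this group.

True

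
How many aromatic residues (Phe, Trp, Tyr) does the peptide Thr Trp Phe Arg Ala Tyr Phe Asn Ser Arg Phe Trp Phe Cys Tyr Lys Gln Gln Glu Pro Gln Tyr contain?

9

Matching residues: Trp2, Phe3, Tyr6, Phe7, Phe11, Trp12, Phe13, Tyr15, Tyr22.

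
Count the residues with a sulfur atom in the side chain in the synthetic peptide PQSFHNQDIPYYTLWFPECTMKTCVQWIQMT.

Cysteine (C, thiol) and methionine (M, thioether) are the two sulfur-containing amino acids.
Matching residues: C19, M21, C24, M30.

4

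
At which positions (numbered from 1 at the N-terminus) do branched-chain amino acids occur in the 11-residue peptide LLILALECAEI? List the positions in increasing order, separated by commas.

The BCAAs are Val, Leu, and Ile — aliphatic side chains with a branch point.
Matching residues: L1, L2, I3, L4, L6, I11.

1, 2, 3, 4, 6, 11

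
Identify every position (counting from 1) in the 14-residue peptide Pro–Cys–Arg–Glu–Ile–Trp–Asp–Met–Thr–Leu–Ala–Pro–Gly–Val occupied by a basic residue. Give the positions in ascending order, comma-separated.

3

Lysine (K), arginine (R), and histidine (H) have basic, nitrogen-containing side chains.
Matching residues: Arg3.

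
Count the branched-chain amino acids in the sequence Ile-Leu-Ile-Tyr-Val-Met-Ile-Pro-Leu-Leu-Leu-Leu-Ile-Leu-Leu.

Valine (V), leucine (L), and isoleucine (I) are the branched-chain amino acids.
Matching residues: Ile1, Leu2, Ile3, Val5, Ile7, Leu9, Leu10, Leu11, Leu12, Ile13, Leu14, Leu15.

12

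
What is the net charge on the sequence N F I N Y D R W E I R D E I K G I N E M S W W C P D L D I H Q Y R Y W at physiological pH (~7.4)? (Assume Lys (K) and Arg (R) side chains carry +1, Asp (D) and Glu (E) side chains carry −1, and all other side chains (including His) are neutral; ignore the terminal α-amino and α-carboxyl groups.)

Positive (K, R): R7, R11, K15, R33 → +4.
Negative (D, E): D6, E9, D12, E13, E19, D26, D28 → −7.
Net charge = (+4) + (−7) = −3.

-3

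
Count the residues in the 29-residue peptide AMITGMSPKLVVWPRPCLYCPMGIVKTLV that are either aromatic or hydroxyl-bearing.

5

Aromatic: F, W, Y. Hydroxyl-bearing: S, T, Y.
Aromatic residues here: W13, Y19 (2).
Hydroxyl-bearing residues here: T4, S7, Y19, T27 (4).
Y is in both groups, so the 1 Y residue must not be double-counted.
Total = 2 + 4 − 1 = 5.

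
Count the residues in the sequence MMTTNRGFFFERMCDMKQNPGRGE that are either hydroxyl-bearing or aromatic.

Hydroxyl-bearing: S, T, Y. Aromatic: F, W, Y.
Hydroxyl-bearing residues here: T3, T4 (2).
Aromatic residues here: F8, F9, F10 (3).
(Y belongs to both groups, but none appear in this sequence.) Total = 2 + 3 = 5.

5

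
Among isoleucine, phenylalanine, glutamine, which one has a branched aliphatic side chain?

isoleucine

Valine (V), leucine (L), and isoleucine (I) are the branched-chain amino acids.
Of the listed options, only isoleucine belongs to this group.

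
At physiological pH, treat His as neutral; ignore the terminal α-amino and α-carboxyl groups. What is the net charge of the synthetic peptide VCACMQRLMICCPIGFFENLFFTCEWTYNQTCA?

-1

The side chains ionized at physiological pH are Lys/Arg (+1) and Asp/Glu (−1); with His treated as neutral, nothing else contributes.
Positive (K, R): R7 → +1.
Negative (D, E): E18, E25 → −2.
Net charge = (+1) + (−2) = −1.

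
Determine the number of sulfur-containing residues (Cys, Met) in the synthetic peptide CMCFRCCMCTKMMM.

10

Matching residues: C1, M2, C3, C6, C7, M8, C9, M12, M13, M14.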